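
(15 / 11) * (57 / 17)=855 / 187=4.57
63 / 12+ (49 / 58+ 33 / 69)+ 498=1346201 / 2668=504.57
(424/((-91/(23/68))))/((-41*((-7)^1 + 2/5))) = -12190/2093091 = -0.01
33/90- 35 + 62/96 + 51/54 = -23791/720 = -33.04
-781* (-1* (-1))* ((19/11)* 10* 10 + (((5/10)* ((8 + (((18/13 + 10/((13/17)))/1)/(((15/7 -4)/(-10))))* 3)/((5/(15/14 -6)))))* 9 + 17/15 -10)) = 12581751883/17745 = 709030.82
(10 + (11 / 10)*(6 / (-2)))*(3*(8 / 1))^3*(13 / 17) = 6020352 / 85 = 70827.67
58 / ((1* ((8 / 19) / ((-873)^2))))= 419933079 / 4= 104983269.75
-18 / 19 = -0.95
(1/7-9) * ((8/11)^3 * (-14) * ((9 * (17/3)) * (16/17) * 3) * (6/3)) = 18284544/1331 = 13737.45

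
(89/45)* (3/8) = 89/120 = 0.74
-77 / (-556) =77 / 556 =0.14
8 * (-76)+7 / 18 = -10937 / 18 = -607.61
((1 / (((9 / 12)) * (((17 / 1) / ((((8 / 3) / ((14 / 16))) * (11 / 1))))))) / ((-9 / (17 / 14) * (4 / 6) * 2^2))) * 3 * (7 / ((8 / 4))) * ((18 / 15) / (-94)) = 88 / 4935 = 0.02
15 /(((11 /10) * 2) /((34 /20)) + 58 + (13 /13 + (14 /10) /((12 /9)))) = 5100 /20857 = 0.24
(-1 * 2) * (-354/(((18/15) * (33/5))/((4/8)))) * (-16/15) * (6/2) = -4720/33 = -143.03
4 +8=12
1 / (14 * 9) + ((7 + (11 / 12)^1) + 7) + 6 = 20.92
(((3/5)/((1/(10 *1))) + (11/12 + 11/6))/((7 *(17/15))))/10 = 15/136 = 0.11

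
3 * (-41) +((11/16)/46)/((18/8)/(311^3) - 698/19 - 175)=-995913660296861/8096854380264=-123.00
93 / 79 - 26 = -24.82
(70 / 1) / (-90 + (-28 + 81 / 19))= -1330 / 2161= -0.62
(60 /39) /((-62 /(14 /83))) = -140 /33449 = -0.00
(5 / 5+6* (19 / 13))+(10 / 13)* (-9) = 37 / 13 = 2.85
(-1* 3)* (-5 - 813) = 2454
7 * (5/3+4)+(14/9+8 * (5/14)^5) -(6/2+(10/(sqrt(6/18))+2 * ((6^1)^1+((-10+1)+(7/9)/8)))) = 6666805/151263 -10 * sqrt(3) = 26.75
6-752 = -746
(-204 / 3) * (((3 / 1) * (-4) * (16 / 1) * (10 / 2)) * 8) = 522240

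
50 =50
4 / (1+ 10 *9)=0.04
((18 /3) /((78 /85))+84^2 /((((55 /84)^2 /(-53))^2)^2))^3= 4476972938018077473705593000000000000.00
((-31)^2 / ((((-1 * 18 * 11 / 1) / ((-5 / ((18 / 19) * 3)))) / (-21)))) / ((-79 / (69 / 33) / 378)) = 102889465 / 57354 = 1793.94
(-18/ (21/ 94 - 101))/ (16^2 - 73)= 564/ 577853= 0.00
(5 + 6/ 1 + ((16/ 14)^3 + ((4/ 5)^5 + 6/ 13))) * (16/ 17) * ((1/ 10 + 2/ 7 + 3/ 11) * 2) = 115487043984/ 7015421875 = 16.46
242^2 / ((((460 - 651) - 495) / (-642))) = 18799044 / 343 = 54807.71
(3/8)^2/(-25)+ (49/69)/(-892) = -158083/24619200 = -0.01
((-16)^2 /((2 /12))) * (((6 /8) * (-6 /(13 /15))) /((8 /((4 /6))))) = -8640 /13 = -664.62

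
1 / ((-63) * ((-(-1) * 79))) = -1 / 4977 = -0.00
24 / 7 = 3.43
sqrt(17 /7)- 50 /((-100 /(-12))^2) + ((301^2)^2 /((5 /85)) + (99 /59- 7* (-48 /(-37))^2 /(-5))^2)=sqrt(119) /7 + 22759663252054939316336 /163098861025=139545200434.11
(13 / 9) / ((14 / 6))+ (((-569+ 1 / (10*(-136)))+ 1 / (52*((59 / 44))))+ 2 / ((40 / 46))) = -12399999571 / 21905520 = -566.07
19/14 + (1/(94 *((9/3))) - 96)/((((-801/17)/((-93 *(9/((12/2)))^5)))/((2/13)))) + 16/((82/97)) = -100420310181/499416736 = -201.08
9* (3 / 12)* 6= 27 / 2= 13.50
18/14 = 9/7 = 1.29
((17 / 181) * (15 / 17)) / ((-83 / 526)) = -7890 / 15023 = -0.53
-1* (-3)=3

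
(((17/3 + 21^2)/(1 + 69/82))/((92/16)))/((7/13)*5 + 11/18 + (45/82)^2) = 115257966720/9848563223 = 11.70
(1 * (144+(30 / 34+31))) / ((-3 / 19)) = -56810 / 51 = -1113.92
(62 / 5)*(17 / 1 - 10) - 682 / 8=31 / 20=1.55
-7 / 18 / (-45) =7 / 810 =0.01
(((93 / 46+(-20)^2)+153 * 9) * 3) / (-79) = -245505 / 3634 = -67.56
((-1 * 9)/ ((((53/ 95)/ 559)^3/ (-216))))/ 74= 145570208636911500/ 5508449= 26426714423.05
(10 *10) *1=100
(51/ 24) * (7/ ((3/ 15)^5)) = 371875/ 8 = 46484.38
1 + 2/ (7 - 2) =7/ 5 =1.40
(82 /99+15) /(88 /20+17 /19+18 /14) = 1042055 /433224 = 2.41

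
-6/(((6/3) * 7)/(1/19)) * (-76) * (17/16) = 1.82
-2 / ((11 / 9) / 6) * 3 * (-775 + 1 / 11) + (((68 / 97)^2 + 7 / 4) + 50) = 22876.84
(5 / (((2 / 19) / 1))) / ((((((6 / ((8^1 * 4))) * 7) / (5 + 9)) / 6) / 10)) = 30400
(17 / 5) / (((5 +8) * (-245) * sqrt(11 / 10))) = -17 * sqrt(110) / 175175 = -0.00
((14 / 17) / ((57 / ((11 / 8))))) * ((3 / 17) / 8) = 77 / 175712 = 0.00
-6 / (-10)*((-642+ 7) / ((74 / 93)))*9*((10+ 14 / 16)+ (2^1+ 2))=-37948743 / 592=-64102.61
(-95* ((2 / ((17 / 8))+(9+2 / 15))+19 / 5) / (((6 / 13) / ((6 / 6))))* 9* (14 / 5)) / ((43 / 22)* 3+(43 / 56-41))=3768196432 / 1799535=2093.98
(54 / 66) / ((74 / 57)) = 513 / 814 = 0.63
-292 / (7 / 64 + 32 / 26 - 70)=242944 / 57125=4.25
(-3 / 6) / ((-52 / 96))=12 / 13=0.92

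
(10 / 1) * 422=4220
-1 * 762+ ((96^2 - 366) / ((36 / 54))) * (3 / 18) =2901 / 2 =1450.50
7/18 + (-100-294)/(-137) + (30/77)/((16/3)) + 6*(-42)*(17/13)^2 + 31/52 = -427.00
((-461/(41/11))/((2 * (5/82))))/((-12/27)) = 45639/20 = 2281.95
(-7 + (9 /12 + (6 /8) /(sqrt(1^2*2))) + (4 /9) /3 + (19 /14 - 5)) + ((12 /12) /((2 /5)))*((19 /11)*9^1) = 3*sqrt(2) /8 + 242153 /8316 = 29.65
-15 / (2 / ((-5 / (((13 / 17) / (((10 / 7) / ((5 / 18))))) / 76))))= 1744200 / 91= 19167.03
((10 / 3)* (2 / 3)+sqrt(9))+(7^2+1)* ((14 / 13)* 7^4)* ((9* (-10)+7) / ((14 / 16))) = -1434836989 / 117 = -12263564.01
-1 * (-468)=468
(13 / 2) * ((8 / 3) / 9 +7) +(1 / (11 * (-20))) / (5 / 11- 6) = 1562237 / 32940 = 47.43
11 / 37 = 0.30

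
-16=-16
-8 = -8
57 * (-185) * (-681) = 7181145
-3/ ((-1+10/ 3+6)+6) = -9/ 43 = -0.21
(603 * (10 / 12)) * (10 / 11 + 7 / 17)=248235 / 374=663.73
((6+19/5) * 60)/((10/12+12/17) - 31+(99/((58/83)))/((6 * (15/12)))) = -8696520/156347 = -55.62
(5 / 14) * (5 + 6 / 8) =115 / 56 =2.05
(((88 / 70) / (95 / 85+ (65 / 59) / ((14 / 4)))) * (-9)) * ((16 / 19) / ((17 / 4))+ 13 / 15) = -8.41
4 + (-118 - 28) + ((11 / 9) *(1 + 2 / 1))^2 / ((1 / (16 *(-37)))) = -72910 / 9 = -8101.11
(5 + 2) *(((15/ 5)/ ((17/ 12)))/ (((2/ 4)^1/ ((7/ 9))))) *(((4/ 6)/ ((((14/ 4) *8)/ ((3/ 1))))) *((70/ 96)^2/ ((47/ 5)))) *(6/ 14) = 6125/ 153408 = 0.04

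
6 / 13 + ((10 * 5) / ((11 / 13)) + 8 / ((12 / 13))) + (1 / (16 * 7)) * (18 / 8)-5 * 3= 53.24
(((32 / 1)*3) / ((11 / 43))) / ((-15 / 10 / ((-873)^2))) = -2097379008 / 11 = -190670818.91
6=6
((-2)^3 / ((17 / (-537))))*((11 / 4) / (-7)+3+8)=318978 / 119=2680.49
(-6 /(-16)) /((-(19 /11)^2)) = -363 /2888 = -0.13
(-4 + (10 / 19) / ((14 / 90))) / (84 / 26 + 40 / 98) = -3731 / 22021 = -0.17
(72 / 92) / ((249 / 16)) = 96 / 1909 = 0.05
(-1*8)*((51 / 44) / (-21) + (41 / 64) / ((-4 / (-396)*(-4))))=127.29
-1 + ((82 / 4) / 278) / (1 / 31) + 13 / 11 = 15093 / 6116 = 2.47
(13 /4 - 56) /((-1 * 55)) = 211 /220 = 0.96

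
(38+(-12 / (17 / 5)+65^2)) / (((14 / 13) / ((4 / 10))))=941343 / 595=1582.09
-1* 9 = -9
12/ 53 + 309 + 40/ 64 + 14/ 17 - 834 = -3772127/ 7208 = -523.33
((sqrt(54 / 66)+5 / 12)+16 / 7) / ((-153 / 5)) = -1135 / 12852 - 5 * sqrt(11) / 561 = -0.12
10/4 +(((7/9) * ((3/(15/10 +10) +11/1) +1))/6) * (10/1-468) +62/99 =-3300767/4554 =-724.81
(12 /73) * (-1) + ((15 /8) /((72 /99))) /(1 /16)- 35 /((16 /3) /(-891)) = 6877503 /1168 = 5888.27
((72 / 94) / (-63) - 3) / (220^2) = -991 / 15923600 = -0.00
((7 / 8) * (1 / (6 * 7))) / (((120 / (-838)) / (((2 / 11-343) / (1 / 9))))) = 1580049 / 3520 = 448.88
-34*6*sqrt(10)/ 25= -204*sqrt(10)/ 25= -25.80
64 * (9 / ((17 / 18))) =10368 / 17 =609.88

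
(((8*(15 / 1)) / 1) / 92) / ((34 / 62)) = 930 / 391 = 2.38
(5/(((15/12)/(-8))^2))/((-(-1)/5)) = 1024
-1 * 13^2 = -169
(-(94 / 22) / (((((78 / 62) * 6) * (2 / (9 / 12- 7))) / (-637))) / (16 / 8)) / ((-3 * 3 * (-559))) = -1784825 / 15938208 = -0.11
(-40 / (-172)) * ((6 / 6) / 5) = 2 / 43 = 0.05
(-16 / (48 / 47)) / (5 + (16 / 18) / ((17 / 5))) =-2397 / 805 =-2.98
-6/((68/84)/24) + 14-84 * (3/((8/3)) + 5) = -23065/34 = -678.38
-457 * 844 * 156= -60170448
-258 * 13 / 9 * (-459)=171054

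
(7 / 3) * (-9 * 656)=-13776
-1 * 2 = -2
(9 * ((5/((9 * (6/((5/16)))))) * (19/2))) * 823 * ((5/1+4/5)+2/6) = 1798255/144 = 12487.88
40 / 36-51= -449 / 9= -49.89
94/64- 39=-1201/32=-37.53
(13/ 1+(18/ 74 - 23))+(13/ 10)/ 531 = -1916429/ 196470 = -9.75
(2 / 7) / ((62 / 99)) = 99 / 217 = 0.46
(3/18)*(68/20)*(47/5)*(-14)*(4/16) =-18.64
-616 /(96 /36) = -231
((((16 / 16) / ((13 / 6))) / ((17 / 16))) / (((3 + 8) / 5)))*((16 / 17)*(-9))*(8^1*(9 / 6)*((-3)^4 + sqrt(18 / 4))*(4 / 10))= -26873856 / 41327- 497664*sqrt(2) / 41327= -667.30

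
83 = 83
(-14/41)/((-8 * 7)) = 1/164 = 0.01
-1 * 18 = -18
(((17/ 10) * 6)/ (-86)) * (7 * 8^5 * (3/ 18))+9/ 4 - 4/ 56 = -27282629/ 6020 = -4532.00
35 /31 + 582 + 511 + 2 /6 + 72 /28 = 714169 /651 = 1097.03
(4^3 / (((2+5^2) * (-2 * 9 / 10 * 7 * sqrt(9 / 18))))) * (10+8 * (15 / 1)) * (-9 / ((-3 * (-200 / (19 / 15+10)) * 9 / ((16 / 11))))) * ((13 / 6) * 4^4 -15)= 910577408 * sqrt(2) / 2525985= 509.80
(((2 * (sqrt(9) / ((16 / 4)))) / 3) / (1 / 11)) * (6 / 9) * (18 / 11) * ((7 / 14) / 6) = 0.50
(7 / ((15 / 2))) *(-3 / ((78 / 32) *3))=-224 / 585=-0.38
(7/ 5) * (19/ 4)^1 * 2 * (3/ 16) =399/ 160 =2.49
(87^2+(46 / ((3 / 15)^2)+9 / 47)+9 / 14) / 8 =5737651 / 5264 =1089.98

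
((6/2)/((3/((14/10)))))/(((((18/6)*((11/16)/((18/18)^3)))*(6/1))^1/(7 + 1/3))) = 0.83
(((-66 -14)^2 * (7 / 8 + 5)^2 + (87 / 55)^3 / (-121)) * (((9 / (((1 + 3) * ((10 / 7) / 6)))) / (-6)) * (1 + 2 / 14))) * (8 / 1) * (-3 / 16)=120069542132919 / 201313750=596429.91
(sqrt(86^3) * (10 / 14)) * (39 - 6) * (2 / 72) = 2365 * sqrt(86) / 42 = 522.19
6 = 6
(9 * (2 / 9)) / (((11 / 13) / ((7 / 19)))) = 182 / 209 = 0.87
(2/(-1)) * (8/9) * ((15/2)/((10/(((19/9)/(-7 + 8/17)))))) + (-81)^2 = 6561.43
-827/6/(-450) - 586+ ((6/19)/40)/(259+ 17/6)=-585.69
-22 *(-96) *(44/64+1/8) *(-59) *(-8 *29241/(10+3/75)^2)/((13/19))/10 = 2163424626000/63001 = 34339528.36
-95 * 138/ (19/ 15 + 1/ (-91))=-8947575/ 857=-10440.58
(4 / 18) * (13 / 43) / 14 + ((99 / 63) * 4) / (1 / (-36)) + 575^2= 895050130 / 2709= 330398.72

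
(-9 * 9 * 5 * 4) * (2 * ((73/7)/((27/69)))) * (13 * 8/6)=-10476960/7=-1496708.57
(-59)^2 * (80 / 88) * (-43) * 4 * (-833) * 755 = 342319577981.82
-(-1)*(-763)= -763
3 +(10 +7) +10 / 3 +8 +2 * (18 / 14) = 712 / 21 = 33.90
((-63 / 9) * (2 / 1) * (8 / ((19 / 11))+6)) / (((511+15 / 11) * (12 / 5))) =-38885 / 321252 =-0.12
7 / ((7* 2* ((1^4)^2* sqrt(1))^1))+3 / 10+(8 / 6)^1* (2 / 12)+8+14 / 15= 448 / 45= 9.96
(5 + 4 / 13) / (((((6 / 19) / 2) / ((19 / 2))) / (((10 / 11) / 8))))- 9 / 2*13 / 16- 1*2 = 140177 / 4576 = 30.63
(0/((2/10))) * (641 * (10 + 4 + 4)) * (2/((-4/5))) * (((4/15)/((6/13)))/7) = 0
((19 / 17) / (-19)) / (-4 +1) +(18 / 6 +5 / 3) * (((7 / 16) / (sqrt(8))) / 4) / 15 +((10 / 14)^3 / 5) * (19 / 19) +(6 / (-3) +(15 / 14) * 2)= 49 * sqrt(2) / 5760 +4117 / 17493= 0.25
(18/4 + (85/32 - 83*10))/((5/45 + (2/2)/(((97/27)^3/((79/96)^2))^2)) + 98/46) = -148770916708830356865024/405312149695963923479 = -367.05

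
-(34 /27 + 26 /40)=-1031 /540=-1.91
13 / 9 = 1.44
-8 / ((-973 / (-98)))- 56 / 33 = -11480 / 4587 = -2.50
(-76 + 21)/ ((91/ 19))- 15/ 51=-11.78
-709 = -709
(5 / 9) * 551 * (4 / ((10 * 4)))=551 / 18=30.61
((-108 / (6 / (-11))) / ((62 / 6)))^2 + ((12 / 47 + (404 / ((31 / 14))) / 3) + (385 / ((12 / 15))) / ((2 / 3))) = 1246720387 / 1084008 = 1150.10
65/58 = 1.12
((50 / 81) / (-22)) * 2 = -50 / 891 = -0.06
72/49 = 1.47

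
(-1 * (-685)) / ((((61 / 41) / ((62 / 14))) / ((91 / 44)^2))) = 1029961205 / 118096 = 8721.39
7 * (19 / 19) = 7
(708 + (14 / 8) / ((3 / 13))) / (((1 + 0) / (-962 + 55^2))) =17714981 / 12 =1476248.42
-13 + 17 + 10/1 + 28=42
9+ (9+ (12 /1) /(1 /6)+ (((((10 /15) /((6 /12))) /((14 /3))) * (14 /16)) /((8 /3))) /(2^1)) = 5763 /64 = 90.05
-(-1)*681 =681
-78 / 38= -39 / 19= -2.05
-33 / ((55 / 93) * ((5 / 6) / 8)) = -535.68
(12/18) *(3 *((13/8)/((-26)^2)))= 1/208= 0.00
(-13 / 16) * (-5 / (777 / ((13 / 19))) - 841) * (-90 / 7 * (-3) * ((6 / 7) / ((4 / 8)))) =10894818870 / 241129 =45182.53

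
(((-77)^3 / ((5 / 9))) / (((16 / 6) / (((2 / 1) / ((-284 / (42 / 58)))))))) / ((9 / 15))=86284737 / 32944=2619.13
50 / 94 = 25 / 47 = 0.53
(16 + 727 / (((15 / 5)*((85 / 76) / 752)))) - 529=41418689 / 255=162426.23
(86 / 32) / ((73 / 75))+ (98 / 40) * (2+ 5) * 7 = 717217 / 5840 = 122.81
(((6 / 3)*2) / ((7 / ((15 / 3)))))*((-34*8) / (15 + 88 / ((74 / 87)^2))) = -7447360 / 1309371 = -5.69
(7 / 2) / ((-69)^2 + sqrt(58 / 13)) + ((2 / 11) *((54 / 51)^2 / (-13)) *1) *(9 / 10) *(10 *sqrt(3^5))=-52488 *sqrt(3) / 41327-7 *sqrt(754) / 589345030 + 433251 / 589345030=-2.20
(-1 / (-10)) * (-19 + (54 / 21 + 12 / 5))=-491 / 350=-1.40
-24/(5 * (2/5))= -12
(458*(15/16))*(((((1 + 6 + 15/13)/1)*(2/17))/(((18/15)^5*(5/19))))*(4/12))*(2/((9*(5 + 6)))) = 4.24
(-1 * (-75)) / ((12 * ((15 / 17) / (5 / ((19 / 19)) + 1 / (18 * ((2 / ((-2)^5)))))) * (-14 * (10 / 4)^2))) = -629 / 1890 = -0.33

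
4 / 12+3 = 10 / 3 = 3.33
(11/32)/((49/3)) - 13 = -12.98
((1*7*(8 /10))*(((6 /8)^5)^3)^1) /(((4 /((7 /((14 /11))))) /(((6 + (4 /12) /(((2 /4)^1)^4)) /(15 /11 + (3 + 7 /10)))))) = 68869970631 /299037097984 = 0.23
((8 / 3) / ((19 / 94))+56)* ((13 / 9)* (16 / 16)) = 99.95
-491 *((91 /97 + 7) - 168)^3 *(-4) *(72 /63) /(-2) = 4200318085083008 /912673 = 4602215782.74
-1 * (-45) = 45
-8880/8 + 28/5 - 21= -5627/5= -1125.40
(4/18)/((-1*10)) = -1/45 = -0.02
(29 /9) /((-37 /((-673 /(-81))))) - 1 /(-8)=-129163 /215784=-0.60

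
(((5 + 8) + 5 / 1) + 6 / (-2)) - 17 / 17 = 14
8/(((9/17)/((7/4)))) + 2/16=1913/72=26.57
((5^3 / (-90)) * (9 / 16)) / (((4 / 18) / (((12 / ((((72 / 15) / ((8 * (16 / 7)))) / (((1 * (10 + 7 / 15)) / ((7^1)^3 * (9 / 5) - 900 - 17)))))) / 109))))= 58875 / 1142974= 0.05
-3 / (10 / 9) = -27 / 10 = -2.70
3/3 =1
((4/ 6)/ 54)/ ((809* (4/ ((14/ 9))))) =7/ 1179522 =0.00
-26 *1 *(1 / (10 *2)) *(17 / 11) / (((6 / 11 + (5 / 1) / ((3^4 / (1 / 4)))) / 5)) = -35802 / 1999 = -17.91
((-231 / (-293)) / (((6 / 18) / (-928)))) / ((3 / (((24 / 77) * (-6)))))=400896 / 293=1368.25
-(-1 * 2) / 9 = 2 / 9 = 0.22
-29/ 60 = -0.48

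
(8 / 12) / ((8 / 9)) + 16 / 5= 79 / 20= 3.95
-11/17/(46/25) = -275/782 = -0.35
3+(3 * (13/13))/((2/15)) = 51/2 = 25.50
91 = 91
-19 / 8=-2.38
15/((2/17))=127.50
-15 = -15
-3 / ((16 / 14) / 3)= -63 / 8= -7.88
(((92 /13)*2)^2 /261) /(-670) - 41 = -605854043 /14776515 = -41.00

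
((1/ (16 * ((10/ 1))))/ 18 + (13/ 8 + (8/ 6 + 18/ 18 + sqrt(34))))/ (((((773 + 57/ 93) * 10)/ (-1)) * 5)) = -31 * sqrt(34)/ 1199100 - 353431/ 3453408000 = -0.00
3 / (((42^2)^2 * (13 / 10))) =5 / 6742008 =0.00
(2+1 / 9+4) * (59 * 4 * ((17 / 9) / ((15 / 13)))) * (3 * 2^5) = 18358912 / 81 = 226653.23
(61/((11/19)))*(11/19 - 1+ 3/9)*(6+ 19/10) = -4819/66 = -73.02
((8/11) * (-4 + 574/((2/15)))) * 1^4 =3128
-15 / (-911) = 15 / 911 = 0.02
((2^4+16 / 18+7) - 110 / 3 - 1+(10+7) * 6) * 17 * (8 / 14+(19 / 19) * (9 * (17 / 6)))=2463385 / 63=39101.35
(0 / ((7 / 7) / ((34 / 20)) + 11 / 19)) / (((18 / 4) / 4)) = 0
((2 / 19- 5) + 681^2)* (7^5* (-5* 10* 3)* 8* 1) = -177711154034400 / 19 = -9353218633389.47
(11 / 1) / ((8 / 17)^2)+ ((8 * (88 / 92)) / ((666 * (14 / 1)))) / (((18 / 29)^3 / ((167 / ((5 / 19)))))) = 648478201459 / 12506840640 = 51.85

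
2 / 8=0.25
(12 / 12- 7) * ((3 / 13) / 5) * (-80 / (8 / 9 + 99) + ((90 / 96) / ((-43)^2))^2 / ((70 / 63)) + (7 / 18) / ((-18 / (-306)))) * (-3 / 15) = 0.32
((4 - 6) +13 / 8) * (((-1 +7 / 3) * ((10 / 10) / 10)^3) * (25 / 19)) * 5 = -1 / 304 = -0.00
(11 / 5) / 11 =1 / 5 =0.20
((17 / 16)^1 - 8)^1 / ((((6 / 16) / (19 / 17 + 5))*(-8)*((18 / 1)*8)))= 481 / 4896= 0.10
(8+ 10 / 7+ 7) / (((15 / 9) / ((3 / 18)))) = 23 / 14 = 1.64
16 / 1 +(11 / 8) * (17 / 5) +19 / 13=11511 / 520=22.14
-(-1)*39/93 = 13/31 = 0.42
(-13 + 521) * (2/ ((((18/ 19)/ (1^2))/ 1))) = 9652/ 9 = 1072.44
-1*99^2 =-9801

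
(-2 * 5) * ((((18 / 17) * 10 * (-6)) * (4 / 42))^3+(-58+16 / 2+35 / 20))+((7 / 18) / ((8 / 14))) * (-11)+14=328071323231 / 121331448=2703.93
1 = 1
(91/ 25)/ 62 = 91/ 1550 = 0.06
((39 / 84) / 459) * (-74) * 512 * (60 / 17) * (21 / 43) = -2462720 / 37281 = -66.06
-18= -18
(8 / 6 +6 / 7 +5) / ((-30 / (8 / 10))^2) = 604 / 118125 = 0.01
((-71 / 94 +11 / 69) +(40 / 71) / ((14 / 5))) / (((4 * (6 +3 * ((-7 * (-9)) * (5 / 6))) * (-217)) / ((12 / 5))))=0.00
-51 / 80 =-0.64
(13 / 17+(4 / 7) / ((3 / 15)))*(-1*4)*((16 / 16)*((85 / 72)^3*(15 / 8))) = -77849375 / 1741824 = -44.69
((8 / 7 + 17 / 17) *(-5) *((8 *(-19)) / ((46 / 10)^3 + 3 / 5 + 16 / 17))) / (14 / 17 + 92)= 34318750 / 193409937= 0.18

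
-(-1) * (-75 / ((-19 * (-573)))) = -25 / 3629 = -0.01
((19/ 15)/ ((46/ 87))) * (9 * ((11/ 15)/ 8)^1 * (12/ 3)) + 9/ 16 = 77907/ 9200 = 8.47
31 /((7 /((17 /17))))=31 /7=4.43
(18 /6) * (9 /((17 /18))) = 486 /17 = 28.59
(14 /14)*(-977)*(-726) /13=709302 /13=54561.69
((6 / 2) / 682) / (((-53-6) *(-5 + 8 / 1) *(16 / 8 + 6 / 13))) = -13 / 1287616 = -0.00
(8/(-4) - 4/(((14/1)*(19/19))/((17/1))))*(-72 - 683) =36240/7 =5177.14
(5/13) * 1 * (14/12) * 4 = 70/39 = 1.79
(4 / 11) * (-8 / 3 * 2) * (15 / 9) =-320 / 99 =-3.23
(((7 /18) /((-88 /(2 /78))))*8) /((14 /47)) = -0.00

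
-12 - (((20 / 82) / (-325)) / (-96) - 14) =255839 / 127920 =2.00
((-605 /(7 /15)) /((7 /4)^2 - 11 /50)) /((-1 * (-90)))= -121000 /23877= -5.07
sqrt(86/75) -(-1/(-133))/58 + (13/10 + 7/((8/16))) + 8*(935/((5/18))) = sqrt(258)/15 + 519601538/19285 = 26944.37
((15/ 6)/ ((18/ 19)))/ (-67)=-95/ 2412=-0.04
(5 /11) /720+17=26929 /1584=17.00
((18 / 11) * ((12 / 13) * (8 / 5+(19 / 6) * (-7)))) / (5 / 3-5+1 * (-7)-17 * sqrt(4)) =66636 / 95095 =0.70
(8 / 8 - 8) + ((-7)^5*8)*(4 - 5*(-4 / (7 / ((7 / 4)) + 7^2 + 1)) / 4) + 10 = -14857307 / 27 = -550270.63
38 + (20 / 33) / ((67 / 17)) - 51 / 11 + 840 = 175577 / 201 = 873.52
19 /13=1.46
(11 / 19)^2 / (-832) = -121 / 300352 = -0.00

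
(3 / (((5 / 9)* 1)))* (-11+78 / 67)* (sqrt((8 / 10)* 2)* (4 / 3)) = -47448* sqrt(10) / 1675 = -89.58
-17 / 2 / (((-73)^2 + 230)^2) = -0.00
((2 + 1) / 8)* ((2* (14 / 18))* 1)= 7 / 12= 0.58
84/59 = 1.42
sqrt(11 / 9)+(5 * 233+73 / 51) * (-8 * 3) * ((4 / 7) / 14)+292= -708572 / 833+sqrt(11) / 3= -849.52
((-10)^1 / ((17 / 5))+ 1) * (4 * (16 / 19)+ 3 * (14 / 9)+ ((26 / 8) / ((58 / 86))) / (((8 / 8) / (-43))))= 14486791 / 37468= 386.64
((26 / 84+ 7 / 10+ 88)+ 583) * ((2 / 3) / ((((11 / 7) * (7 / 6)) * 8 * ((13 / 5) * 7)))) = 70561 / 42042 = 1.68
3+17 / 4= 29 / 4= 7.25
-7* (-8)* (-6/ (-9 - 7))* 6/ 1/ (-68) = -63/ 34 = -1.85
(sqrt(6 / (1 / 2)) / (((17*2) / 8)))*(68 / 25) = 32*sqrt(3) / 25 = 2.22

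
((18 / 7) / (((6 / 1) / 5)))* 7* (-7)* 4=-420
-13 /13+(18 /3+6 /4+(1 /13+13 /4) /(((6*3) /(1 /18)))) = 6.51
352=352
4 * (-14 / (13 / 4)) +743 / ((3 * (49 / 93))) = 288453 / 637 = 452.83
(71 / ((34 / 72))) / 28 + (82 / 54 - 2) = 15706 / 3213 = 4.89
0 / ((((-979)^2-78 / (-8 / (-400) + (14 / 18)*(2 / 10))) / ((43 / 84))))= 0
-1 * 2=-2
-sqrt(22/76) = -0.54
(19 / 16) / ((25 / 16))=19 / 25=0.76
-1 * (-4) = 4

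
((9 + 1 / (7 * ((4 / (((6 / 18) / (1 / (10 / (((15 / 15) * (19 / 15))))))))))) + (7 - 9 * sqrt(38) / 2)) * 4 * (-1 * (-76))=34248 / 7 - 1368 * sqrt(38)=-3540.35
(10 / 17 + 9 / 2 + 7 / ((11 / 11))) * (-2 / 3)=-137 / 17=-8.06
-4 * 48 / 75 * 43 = -2752 / 25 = -110.08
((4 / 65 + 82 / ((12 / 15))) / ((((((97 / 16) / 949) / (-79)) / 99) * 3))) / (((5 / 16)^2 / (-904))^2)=-1087172726724287791104 / 303125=-3586549201564660.75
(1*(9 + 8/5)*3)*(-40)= -1272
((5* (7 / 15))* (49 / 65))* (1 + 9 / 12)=2401 / 780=3.08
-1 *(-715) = 715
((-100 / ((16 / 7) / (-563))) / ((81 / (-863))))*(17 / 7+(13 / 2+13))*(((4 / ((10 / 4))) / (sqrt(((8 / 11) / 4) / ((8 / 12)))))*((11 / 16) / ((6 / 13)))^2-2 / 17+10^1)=-26103312025 / 459-15251046502835*sqrt(33) / 2239488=-95990774.19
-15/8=-1.88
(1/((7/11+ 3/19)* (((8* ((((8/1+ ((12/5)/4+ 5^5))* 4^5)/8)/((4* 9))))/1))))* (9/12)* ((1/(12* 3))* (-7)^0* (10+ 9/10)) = 68343/21306474496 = 0.00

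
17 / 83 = 0.20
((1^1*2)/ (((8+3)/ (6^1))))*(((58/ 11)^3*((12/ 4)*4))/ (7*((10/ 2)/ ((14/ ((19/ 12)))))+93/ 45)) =1123845120/ 3528481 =318.51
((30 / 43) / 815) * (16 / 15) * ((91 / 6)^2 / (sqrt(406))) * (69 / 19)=108836 * sqrt(406) / 57929385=0.04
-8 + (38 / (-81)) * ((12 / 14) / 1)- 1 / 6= -3239 / 378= -8.57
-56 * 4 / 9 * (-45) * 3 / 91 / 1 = 480 / 13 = 36.92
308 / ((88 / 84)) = 294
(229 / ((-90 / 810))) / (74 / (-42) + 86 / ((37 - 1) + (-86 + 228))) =1611.72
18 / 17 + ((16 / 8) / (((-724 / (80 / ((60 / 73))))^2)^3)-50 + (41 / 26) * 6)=-223647621230378857787 / 5664886999947692829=-39.48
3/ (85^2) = 3/ 7225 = 0.00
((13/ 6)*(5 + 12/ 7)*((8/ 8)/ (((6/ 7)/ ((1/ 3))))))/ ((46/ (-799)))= -488189/ 4968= -98.27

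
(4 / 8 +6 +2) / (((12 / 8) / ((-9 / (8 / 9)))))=-459 / 8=-57.38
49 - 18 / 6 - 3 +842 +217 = 1102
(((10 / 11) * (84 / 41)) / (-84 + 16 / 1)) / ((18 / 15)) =-175 / 7667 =-0.02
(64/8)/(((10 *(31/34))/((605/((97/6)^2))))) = 592416/291679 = 2.03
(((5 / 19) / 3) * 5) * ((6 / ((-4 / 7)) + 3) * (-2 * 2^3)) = 1000 / 19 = 52.63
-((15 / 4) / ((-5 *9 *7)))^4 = -1 / 49787136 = -0.00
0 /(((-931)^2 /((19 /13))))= 0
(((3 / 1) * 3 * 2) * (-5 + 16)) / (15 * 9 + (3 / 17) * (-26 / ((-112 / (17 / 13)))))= 3696 / 2521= 1.47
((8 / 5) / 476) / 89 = 2 / 52955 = 0.00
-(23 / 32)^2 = -529 / 1024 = -0.52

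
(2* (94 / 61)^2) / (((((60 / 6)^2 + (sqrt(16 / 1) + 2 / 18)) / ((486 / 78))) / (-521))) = -6711984648 / 45325501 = -148.08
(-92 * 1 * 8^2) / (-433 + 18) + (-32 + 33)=15.19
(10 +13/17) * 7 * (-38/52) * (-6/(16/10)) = 365085/1768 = 206.50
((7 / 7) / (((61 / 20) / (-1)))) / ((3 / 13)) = -260 / 183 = -1.42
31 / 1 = 31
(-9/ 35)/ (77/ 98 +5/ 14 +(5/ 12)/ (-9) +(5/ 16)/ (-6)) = -7776/ 31585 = -0.25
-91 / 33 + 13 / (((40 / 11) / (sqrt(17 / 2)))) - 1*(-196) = 143*sqrt(34) / 80 + 6377 / 33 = 203.67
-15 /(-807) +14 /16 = 1923 /2152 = 0.89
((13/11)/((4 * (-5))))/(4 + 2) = -13/1320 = -0.01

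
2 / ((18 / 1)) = 1 / 9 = 0.11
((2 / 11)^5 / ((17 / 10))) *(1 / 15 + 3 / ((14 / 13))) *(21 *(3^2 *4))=690048 / 2737867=0.25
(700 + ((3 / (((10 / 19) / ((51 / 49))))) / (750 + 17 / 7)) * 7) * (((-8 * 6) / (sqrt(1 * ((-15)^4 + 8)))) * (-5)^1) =884925768 * sqrt(50633) / 266684011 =746.67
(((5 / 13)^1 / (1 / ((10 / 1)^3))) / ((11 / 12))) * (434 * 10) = 260400000 / 143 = 1820979.02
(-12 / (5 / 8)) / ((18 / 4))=-64 / 15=-4.27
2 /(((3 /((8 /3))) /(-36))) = -64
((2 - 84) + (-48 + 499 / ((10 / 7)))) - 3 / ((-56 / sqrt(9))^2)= 3438489 / 15680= 219.29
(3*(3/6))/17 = 3/34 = 0.09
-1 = -1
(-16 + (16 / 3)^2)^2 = 12544 / 81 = 154.86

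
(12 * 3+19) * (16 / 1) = 880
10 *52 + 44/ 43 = 22404/ 43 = 521.02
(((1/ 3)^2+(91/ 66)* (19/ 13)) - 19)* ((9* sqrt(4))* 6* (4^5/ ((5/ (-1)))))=20527104/ 55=373220.07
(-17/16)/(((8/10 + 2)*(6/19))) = -1615/1344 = -1.20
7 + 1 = 8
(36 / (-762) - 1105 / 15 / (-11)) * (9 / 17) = 83607 / 23749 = 3.52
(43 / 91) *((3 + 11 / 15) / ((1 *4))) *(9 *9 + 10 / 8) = 14147 / 390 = 36.27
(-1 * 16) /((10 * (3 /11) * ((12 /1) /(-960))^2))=-112640 /3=-37546.67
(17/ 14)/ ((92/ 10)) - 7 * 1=-4423/ 644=-6.87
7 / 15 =0.47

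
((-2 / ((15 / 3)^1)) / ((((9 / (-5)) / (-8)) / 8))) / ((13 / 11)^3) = -8.62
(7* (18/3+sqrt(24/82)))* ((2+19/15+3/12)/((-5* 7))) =-211/50 - 211* sqrt(123)/6150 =-4.60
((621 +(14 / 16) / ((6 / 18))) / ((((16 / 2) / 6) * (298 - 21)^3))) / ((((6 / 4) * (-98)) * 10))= -4989 / 333261669440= -0.00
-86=-86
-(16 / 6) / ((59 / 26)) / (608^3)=-13 / 2486360064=-0.00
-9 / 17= -0.53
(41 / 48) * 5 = 205 / 48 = 4.27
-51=-51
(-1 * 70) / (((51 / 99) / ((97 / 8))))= -112035 / 68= -1647.57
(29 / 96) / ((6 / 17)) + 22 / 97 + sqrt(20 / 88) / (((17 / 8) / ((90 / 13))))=60493 / 55872 + 360 * sqrt(110) / 2431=2.64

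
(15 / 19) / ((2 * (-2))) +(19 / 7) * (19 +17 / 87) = 2402345 / 46284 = 51.90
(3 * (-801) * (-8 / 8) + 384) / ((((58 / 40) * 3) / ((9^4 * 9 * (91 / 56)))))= 3565673865 / 58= 61477135.60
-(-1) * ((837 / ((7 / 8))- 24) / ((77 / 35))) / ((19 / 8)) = 261120 / 1463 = 178.48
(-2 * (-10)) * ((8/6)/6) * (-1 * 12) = -160/3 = -53.33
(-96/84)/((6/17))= -68/21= -3.24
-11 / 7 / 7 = -11 / 49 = -0.22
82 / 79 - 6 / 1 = -392 / 79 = -4.96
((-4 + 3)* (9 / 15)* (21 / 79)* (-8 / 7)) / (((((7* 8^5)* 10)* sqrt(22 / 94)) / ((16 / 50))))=9* sqrt(517) / 3893120000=0.00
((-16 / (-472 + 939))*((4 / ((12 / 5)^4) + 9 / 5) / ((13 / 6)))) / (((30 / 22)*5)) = -547591 / 122937750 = -0.00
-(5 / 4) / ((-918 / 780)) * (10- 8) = 2.12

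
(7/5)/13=7/65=0.11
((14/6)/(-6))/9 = -7/162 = -0.04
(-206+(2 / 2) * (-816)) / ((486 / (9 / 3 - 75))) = 4088 / 27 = 151.41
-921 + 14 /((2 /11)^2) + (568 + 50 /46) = 3293 /46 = 71.59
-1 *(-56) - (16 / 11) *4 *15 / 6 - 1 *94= -578 / 11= -52.55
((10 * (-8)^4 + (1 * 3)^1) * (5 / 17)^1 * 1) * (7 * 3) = 4301115 / 17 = 253006.76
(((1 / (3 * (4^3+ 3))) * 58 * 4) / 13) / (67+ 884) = 232 / 2484963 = 0.00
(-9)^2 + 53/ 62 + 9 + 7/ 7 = 5695/ 62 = 91.85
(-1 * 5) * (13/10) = -6.50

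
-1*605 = -605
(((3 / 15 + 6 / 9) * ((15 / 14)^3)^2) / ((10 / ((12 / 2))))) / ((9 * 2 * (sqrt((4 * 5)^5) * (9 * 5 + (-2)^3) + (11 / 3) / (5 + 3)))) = -21718125 / 4749896348239431536 + 87662250000 * sqrt(5) / 296868521764964471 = 0.00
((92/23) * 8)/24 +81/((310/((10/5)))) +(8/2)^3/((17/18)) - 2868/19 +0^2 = -12214871/150195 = -81.33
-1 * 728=-728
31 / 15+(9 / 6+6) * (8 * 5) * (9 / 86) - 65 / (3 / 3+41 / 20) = 478063 / 39345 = 12.15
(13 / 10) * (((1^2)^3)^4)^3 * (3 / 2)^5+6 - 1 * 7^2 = -10601 / 320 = -33.13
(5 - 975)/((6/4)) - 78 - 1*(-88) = -1910/3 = -636.67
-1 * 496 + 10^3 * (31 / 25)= 744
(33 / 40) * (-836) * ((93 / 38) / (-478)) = 33759 / 9560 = 3.53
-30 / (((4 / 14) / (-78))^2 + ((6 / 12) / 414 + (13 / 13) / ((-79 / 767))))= 5416767720 / 1752800963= 3.09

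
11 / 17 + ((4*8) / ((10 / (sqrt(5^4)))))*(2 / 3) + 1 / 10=27581 / 510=54.08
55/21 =2.62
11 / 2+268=547 / 2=273.50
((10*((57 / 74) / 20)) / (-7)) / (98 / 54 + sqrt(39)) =567 / 202760 - 2187*sqrt(39) / 1419320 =-0.01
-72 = -72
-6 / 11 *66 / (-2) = 18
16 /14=1.14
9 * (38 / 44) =171 / 22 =7.77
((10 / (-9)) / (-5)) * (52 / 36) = 26 / 81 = 0.32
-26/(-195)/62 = 1/465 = 0.00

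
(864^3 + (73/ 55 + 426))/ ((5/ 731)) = 25931138312213/ 275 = 94295048408.05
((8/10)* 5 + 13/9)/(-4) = -49/36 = -1.36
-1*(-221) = 221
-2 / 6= -1 / 3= -0.33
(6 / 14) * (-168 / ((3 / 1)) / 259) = -24 / 259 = -0.09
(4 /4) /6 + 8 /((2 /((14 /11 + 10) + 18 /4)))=4175 /66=63.26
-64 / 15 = -4.27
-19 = -19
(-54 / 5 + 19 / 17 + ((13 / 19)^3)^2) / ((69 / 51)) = -38308481298 / 5410276315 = -7.08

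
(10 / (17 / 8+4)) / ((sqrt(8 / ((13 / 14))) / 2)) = 40 * sqrt(91) / 343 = 1.11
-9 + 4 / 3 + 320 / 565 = -2407 / 339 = -7.10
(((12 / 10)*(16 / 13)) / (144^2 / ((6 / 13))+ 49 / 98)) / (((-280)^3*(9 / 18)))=-3 / 1001680907500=-0.00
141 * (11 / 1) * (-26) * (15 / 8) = -302445 / 4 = -75611.25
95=95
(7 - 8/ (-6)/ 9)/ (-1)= -193/ 27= -7.15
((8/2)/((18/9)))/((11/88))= 16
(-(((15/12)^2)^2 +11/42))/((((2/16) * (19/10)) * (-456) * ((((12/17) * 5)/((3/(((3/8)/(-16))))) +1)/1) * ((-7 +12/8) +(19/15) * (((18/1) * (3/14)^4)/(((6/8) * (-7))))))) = -14829836525/3182810046408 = -0.00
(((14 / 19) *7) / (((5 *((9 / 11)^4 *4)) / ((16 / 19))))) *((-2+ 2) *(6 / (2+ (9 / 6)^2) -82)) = 0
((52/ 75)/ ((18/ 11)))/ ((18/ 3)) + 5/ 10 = 2311/ 4050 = 0.57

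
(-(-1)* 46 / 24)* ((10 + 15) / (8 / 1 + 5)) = 575 / 156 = 3.69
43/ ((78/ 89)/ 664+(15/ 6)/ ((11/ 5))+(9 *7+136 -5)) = 13976204/ 63425211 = 0.22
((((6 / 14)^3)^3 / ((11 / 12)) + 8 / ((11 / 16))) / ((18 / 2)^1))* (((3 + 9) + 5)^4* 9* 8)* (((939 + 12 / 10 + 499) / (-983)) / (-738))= 1774030083287953984 / 115007693477985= 15425.32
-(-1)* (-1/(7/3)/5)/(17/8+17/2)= -24/2975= -0.01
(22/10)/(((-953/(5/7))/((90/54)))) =-55/20013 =-0.00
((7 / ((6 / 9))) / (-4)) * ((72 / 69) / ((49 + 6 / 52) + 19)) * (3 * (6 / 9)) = -468 / 5819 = -0.08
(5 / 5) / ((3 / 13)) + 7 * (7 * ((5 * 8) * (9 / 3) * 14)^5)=1967268977049600013 / 3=655756325683200004.33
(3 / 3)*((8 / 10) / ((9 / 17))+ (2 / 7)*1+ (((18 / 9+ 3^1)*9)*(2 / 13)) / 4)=28891 / 8190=3.53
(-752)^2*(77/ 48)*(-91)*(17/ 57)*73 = -307340361328/ 171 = -1797312054.55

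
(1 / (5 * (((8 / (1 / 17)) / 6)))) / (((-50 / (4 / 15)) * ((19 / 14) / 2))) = -14 / 201875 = -0.00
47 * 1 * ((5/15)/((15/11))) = 517/45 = 11.49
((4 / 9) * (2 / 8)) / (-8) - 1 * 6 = -433 / 72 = -6.01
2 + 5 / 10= 5 / 2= 2.50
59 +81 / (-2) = 37 / 2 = 18.50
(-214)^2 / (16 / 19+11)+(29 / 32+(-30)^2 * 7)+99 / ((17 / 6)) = 10203.07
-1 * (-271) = 271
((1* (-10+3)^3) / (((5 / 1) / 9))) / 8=-3087 / 40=-77.18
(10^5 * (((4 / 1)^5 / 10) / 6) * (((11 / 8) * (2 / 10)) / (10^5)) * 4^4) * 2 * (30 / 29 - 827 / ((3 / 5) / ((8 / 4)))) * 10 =-17282760704 / 261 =-66217473.96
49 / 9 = 5.44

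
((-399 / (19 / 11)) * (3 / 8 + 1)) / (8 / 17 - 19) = 2057 / 120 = 17.14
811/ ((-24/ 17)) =-13787/ 24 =-574.46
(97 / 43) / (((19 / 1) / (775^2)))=71310.43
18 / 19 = 0.95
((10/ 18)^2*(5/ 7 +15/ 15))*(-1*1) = -100/ 189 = -0.53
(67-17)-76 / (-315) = 15826 / 315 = 50.24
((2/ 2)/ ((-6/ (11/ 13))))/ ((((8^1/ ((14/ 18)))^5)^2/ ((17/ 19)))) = -52822871563/ 5548469051569490362368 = -0.00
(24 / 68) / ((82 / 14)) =42 / 697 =0.06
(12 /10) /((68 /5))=3 /34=0.09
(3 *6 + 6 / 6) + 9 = 28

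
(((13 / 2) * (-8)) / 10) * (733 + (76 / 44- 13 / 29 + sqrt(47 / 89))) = -1218022 / 319- 26 * sqrt(4183) / 445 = -3822.03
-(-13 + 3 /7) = 88 /7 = 12.57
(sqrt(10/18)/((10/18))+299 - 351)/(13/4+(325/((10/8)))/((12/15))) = -16/101+12*sqrt(5)/6565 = -0.15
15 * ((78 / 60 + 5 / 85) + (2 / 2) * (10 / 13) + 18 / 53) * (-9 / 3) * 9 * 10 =-117060795 / 11713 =-9994.09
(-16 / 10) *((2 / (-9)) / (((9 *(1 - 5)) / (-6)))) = 0.06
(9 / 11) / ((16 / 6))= 27 / 88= 0.31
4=4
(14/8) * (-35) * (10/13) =-1225/26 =-47.12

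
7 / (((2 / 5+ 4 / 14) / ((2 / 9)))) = 245 / 108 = 2.27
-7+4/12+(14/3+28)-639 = -613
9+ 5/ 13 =122/ 13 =9.38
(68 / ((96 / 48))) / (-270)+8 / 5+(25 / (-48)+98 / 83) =382577 / 179280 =2.13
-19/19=-1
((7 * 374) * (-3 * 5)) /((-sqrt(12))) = 6545 * sqrt(3) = 11336.27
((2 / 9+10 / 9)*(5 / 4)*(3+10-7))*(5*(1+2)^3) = 1350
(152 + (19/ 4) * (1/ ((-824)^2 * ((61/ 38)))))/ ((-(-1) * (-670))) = -2518186261/ 11099899648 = -0.23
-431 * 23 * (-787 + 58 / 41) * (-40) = -12771512680 / 41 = -311500309.27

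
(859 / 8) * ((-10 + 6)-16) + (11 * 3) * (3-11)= -4823 / 2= -2411.50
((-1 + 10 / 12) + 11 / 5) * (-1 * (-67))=4087 / 30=136.23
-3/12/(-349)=1/1396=0.00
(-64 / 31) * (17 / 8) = -136 / 31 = -4.39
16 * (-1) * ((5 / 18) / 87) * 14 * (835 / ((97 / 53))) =-24782800 / 75951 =-326.30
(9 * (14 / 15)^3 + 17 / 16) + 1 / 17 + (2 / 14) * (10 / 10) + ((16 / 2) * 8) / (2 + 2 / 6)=25711201 / 714000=36.01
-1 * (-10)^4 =-10000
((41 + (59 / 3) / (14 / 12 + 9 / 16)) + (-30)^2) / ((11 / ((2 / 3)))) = 52698 / 913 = 57.72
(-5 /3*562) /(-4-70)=1405 /111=12.66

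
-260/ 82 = -130/ 41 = -3.17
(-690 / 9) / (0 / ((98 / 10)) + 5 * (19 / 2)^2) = -184 / 1083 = -0.17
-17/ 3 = -5.67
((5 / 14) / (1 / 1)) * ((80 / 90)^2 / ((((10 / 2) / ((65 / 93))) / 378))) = 4160 / 279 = 14.91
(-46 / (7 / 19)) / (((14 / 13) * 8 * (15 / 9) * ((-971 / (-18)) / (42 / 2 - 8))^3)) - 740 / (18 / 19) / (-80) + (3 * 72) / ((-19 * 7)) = 8.02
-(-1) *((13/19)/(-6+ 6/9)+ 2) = 569/304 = 1.87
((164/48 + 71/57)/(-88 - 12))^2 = 1129969/519840000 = 0.00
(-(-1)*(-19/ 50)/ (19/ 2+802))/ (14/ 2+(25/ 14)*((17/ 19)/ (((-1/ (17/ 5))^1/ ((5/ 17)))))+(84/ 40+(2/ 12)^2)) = -30324/ 487627645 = -0.00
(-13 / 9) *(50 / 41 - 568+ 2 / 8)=1207843 / 1476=818.32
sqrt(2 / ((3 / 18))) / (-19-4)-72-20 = -92-2*sqrt(3) / 23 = -92.15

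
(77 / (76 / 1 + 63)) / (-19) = -77 / 2641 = -0.03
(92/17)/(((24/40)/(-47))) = -21620/51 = -423.92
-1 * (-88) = 88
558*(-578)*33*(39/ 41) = -415088388/ 41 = -10124107.02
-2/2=-1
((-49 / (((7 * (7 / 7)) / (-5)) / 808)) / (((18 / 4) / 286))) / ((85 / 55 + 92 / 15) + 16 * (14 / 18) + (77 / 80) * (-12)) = 20335744 / 97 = 209646.85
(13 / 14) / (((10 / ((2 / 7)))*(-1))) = -13 / 490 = -0.03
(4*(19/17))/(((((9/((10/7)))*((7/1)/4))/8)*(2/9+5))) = 24320/39151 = 0.62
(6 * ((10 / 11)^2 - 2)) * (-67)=57084 / 121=471.77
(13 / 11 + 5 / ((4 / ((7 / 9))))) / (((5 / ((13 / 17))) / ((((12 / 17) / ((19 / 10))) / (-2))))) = -11089 / 181203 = -0.06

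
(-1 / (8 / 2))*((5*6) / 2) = -3.75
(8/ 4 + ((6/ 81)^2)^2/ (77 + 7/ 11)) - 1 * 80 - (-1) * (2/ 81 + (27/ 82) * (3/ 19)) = -27549760300445/ 353549628306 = -77.92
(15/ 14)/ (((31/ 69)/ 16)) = 8280/ 217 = 38.16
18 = 18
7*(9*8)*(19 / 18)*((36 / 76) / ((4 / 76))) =4788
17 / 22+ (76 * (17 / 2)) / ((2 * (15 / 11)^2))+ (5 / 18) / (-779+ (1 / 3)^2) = 1210836227 / 6939900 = 174.47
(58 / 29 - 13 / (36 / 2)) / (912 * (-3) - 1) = -1 / 2142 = -0.00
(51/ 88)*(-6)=-153/ 44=-3.48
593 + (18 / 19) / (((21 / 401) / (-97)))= -154513 / 133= -1161.75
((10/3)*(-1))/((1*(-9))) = 10/27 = 0.37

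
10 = 10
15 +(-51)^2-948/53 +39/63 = 2598.73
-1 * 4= -4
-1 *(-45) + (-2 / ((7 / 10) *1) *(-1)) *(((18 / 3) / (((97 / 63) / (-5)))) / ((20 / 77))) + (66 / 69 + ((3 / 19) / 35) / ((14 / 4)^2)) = -12240235213 / 72697135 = -168.37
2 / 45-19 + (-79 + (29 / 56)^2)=-13785643 / 141120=-97.69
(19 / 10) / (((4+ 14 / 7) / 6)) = 19 / 10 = 1.90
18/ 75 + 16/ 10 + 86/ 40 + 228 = 23199/ 100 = 231.99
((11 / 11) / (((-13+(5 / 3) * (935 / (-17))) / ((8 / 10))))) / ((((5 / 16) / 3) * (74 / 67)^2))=-323208 / 5373325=-0.06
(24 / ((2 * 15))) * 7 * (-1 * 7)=-196 / 5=-39.20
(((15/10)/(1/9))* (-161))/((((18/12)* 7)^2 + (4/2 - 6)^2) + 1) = -8694/509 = -17.08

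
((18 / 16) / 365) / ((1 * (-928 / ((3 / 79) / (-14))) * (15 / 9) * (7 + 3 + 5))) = 27 / 74924864000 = 0.00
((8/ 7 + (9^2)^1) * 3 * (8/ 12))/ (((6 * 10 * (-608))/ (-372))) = 3565/ 2128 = 1.68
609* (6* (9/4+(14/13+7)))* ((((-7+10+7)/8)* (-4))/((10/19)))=-18640881/52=-358478.48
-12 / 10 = -6 / 5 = -1.20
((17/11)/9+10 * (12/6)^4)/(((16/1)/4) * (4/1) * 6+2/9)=15857/9526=1.66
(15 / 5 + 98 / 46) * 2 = 236 / 23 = 10.26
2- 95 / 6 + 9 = -29 / 6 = -4.83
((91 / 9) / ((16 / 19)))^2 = 2989441 / 20736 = 144.17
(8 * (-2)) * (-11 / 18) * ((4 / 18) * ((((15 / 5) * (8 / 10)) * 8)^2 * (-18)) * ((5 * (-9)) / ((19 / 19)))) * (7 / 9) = 2523136 / 5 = 504627.20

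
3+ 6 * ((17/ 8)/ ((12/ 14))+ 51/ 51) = 191/ 8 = 23.88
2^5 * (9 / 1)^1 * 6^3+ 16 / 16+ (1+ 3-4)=62209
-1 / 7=-0.14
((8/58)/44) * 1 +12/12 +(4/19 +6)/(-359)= 2145078/2175899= 0.99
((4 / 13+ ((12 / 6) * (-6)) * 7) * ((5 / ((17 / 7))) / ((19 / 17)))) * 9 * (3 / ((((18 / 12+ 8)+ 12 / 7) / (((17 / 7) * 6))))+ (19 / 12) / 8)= -220393950 / 38779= -5683.33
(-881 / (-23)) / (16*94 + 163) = 881 / 38341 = 0.02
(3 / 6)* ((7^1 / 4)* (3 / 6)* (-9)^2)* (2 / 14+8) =4617 / 16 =288.56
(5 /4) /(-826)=-5 /3304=-0.00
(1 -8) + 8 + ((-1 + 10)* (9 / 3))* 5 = 136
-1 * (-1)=1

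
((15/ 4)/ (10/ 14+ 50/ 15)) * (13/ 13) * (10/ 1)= 315/ 34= 9.26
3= 3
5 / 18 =0.28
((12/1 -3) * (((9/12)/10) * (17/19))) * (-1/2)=-459/1520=-0.30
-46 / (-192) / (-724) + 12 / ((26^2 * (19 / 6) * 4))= 238915 / 223177344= 0.00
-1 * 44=-44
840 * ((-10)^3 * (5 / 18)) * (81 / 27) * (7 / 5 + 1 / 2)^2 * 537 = -1356999000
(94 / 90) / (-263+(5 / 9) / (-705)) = -6627 / 1668740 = -0.00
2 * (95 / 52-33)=-1621 / 26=-62.35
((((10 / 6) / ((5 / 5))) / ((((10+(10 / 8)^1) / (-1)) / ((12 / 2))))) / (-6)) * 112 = 16.59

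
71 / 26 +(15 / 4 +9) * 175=2233.98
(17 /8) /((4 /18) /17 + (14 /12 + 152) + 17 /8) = 2601 /190093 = 0.01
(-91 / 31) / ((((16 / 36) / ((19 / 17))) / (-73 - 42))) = 1789515 / 2108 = 848.92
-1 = -1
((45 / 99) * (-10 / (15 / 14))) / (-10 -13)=140 / 759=0.18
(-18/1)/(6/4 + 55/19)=-684/167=-4.10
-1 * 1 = -1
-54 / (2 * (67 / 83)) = -2241 / 67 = -33.45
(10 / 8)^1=5 / 4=1.25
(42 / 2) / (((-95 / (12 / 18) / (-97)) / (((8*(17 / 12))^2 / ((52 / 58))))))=22762796 / 11115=2047.93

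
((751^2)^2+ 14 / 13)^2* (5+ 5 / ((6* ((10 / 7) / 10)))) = 28500662167492801799761215 / 26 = 1096179314134338530760047.00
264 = 264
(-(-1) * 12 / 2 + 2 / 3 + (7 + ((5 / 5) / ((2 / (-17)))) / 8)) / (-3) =-605 / 144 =-4.20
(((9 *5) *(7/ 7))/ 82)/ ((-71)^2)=45/ 413362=0.00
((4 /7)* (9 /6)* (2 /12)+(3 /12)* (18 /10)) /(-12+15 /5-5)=-83 /1960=-0.04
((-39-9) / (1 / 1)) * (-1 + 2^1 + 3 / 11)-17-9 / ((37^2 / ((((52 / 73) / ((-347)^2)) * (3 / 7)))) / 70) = -10336617080587 / 132366456563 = -78.09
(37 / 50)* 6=111 / 25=4.44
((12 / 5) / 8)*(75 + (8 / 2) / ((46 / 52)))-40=-3713 / 230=-16.14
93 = 93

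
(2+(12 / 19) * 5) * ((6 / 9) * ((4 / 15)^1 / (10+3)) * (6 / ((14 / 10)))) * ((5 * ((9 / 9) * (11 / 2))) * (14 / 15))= 17248 / 2223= 7.76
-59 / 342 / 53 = -59 / 18126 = -0.00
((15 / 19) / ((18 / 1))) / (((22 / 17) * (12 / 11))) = 85 / 2736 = 0.03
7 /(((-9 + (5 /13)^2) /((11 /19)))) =-1183 /2584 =-0.46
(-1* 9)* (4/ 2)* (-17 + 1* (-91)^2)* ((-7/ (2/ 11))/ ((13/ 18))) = 103085136/ 13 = 7929625.85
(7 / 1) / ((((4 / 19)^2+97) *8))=2527 / 280264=0.01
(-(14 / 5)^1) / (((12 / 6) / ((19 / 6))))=-133 / 30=-4.43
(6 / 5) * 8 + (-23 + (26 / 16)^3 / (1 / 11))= 86531 / 2560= 33.80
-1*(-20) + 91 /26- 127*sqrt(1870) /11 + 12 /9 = -474.43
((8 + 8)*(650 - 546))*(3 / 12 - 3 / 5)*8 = -23296 / 5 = -4659.20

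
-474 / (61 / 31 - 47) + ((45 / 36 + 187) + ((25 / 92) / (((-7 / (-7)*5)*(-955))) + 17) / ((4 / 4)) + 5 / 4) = 1330938075 / 6132628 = 217.03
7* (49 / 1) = 343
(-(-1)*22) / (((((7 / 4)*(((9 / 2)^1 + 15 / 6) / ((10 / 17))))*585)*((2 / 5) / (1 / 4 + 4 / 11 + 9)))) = 470 / 10829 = 0.04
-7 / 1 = -7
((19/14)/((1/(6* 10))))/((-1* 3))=-190/7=-27.14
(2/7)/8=1/28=0.04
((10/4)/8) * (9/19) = 0.15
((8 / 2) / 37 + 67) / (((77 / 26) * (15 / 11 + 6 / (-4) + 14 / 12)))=96837 / 4403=21.99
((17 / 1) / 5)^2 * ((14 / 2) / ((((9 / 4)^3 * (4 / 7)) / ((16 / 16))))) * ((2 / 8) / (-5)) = -56644 / 91125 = -0.62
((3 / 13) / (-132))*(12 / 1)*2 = -0.04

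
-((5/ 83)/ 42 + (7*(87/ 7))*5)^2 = -2299514452225/ 12152196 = -189226.25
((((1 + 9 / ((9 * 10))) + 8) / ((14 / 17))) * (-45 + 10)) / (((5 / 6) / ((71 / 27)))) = -109837 / 90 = -1220.41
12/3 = 4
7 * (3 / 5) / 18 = 7 / 30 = 0.23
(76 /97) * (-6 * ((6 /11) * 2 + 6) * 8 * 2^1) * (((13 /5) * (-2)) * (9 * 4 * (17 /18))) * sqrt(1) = 503073792 /5335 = 94296.87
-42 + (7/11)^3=-55559/1331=-41.74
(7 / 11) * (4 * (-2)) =-56 / 11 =-5.09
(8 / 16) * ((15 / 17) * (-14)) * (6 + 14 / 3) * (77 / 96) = -2695 / 51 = -52.84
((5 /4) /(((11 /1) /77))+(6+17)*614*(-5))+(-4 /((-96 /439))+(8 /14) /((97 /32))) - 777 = -1162878809 /16296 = -71359.77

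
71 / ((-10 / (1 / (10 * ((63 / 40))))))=-142 / 315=-0.45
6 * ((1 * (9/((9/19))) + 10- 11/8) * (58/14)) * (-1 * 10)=-96135/14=-6866.79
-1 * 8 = -8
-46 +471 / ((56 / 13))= 3547 / 56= 63.34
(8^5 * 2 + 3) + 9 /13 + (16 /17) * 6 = 14485520 /221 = 65545.34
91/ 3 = 30.33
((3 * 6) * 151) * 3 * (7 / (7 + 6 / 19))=1084482 / 139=7802.03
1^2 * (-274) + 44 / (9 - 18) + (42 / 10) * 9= -241.09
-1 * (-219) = 219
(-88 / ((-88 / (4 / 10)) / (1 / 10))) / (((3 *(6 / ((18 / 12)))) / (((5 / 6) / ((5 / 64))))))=8 / 225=0.04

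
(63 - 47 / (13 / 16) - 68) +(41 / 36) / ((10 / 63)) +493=227411 / 520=437.33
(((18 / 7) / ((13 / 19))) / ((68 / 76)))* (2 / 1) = 12996 / 1547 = 8.40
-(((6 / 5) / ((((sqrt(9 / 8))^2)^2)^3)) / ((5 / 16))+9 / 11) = -132132763 / 48715425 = -2.71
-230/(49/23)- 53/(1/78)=-207856/49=-4241.96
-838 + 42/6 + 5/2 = -1657/2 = -828.50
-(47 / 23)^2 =-2209 / 529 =-4.18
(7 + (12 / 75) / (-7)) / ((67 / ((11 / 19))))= 13431 / 222775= 0.06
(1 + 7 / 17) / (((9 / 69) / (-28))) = -5152 / 17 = -303.06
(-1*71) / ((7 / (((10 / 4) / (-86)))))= 355 / 1204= 0.29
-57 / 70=-0.81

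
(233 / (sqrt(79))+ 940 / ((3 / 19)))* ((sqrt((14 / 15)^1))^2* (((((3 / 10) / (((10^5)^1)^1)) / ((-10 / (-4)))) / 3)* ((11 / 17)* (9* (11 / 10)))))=592053* sqrt(79) / 83937500000+ 756371 / 53125000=0.01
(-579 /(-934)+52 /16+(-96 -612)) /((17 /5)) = -6576575 /31756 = -207.10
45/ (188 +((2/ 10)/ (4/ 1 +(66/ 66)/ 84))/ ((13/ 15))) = 39429/ 164776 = 0.24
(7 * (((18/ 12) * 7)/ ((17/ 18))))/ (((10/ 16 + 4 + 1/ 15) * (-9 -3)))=-13230/ 9571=-1.38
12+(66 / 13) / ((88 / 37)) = 14.13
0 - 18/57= -6/19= -0.32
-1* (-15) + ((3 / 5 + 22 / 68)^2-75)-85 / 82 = -71311641 / 1184900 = -60.18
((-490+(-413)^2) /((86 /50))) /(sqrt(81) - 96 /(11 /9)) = -3118115 /2193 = -1421.85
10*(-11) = -110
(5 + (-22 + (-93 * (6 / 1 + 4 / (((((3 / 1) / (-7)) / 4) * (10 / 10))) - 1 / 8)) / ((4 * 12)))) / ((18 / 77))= 1299529 / 6912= 188.01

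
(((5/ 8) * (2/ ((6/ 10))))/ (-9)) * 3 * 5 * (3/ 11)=-125/ 132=-0.95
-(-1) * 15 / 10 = 3 / 2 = 1.50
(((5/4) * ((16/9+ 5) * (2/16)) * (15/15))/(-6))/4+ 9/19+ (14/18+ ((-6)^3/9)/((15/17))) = -25.99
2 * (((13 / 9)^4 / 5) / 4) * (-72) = -114244 / 3645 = -31.34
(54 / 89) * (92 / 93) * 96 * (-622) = -98883072 / 2759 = -35840.19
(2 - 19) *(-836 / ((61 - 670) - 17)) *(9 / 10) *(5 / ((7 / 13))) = -415701 / 2191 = -189.73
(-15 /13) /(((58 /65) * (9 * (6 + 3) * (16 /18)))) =-25 /1392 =-0.02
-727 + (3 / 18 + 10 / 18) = -13073 / 18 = -726.28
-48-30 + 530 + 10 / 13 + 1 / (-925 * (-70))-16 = 367650513 / 841750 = 436.77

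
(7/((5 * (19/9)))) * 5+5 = 158/19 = 8.32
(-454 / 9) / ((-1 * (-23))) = -454 / 207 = -2.19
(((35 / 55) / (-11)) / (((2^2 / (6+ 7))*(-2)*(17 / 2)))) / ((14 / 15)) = 195 / 16456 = 0.01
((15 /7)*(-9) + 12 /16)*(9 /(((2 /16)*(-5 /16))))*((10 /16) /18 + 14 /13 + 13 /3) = 23253.48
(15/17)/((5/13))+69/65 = 3708/1105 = 3.36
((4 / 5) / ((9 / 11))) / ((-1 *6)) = -22 / 135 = -0.16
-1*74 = -74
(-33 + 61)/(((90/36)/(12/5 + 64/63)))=8608/225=38.26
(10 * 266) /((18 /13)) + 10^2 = 18190 /9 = 2021.11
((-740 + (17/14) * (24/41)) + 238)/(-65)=28774/3731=7.71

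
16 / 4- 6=-2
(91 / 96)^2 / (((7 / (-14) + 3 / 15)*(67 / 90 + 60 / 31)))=-6417775 / 5742336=-1.12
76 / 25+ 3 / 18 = 481 / 150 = 3.21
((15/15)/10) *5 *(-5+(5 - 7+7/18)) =-119/36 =-3.31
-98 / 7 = -14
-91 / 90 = -1.01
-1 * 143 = -143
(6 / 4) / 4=3 / 8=0.38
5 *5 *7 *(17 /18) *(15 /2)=14875 /12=1239.58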